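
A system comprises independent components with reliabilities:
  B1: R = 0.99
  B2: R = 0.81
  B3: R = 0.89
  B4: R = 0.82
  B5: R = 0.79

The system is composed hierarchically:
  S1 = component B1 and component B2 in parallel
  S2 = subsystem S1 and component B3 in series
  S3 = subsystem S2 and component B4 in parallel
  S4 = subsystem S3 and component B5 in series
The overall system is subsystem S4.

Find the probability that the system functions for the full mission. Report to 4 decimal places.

0.7741

Parallel (B1 and B2): 1 − (1 − 0.990000)(1 − 0.810000) = 0.998100
Series ([0.998100] and B3): 0.998100 × 0.890000 = 0.888309
Parallel ([0.888309] and B4): 1 − (1 − 0.888309)(1 − 0.820000) = 0.979896
Series ([0.979896] and B5): 0.979896 × 0.790000 = 0.7741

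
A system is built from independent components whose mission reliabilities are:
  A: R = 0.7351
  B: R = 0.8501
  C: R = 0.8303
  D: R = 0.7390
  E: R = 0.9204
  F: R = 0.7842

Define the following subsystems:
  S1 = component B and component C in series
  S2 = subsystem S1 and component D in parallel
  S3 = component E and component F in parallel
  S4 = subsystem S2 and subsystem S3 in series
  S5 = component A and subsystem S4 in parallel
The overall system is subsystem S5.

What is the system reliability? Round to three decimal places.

Series (B and C): 0.85010 × 0.83030 = 0.70584
Parallel ([0.70584] and D): 1 − (1 − 0.70584)(1 − 0.73900) = 0.92322
Parallel (E and F): 1 − (1 − 0.92040)(1 − 0.78420) = 0.98282
Series ([0.92322] and [0.98282]): 0.92322 × 0.98282 = 0.90736
Parallel (A and [0.90736]): 1 − (1 − 0.73510)(1 − 0.90736) = 0.975

0.975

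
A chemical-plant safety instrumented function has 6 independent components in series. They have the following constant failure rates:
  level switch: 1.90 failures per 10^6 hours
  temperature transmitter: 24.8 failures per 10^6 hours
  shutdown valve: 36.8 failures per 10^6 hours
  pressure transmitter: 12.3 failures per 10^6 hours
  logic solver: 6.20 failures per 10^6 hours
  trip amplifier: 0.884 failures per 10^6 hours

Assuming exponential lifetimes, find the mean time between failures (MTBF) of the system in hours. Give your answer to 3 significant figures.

Series of exponential components: λ_sys = Σ λ_i
λ_sys = 0.00000190 + 0.0000248 + 0.0000368 + 0.0000123 + 0.00000620 + 0.000000884 = 8.2884e-05 /h
MTBF = 1 / λ_sys = 12100 h

12100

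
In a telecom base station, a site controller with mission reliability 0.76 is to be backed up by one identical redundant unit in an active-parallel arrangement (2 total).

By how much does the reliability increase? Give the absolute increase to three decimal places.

R_before = 0.76
R_after = 1 − (1 − 0.76)^2 = 0.942
ΔR = 0.942 − 0.76 = 0.182

0.182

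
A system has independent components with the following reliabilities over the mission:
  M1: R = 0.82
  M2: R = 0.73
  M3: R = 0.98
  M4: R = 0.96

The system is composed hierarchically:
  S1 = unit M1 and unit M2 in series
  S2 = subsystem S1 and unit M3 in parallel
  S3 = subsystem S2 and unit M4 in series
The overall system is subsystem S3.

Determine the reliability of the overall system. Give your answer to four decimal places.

Series (M1 and M2): 0.820000 × 0.730000 = 0.598600
Parallel ([0.598600] and M3): 1 − (1 − 0.598600)(1 − 0.980000) = 0.991972
Series ([0.991972] and M4): 0.991972 × 0.960000 = 0.9523

0.9523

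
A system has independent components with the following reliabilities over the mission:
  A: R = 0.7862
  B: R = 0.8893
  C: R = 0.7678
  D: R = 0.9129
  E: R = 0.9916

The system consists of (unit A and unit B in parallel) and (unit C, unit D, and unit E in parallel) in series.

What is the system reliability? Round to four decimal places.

0.9762

Parallel (A and B): 1 − (1 − 0.786200)(1 − 0.889300) = 0.976332
Parallel (C, D, and E): 1 − (1 − 0.767800)(1 − 0.912900)(1 − 0.991600) = 0.999830
Series ([0.976332] and [0.999830]): 0.976332 × 0.999830 = 0.9762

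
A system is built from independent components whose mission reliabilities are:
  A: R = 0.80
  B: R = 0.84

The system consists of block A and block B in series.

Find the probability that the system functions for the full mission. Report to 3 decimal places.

Series (A and B): 0.80000 × 0.84000 = 0.672

0.672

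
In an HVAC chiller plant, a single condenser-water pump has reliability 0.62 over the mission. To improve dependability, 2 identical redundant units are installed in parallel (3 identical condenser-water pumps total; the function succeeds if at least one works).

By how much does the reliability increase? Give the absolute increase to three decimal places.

R_before = 0.62
R_after = 1 − (1 − 0.62)^3 = 0.945
ΔR = 0.945 − 0.62 = 0.325

0.325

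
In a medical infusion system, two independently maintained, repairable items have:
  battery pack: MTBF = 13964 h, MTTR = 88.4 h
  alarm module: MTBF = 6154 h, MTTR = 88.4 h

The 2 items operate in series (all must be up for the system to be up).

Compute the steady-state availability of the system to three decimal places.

0.980

A(battery pack) = MTBF/(MTBF+MTTR) = 13964/(13964+88.4) = 0.993709
A(alarm module) = MTBF/(MTBF+MTTR) = 6154/(6154+88.4) = 0.985839
Series availability: 0.993709 × 0.985839 = 0.980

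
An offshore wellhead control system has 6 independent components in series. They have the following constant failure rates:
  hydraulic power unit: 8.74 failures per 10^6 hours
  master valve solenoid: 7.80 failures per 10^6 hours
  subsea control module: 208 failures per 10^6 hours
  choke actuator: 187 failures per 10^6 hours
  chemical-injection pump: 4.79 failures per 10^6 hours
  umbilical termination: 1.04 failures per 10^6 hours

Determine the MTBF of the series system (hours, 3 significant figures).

2400

Series of exponential components: λ_sys = Σ λ_i
λ_sys = 0.00000874 + 0.00000780 + 0.000208 + 0.000187 + 0.00000479 + 0.00000104 = 4.1737e-04 /h
MTBF = 1 / λ_sys = 2400 h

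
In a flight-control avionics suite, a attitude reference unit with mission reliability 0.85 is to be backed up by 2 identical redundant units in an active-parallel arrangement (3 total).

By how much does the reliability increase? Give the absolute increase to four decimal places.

R_before = 0.85
R_after = 1 − (1 − 0.85)^3 = 0.9966
ΔR = 0.9966 − 0.85 = 0.1466

0.1466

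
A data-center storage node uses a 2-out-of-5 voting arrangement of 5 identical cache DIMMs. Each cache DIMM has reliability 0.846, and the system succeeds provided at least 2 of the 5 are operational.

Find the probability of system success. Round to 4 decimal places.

R = Σ_{i=2}^{5} C(5,i) p^i (1−p)^{5−i} with p = 0.846
C(5,2)·0.846^2·0.154^3 = 0.026140
C(5,3)·0.846^3·0.154^2 = 0.143599
C(5,4)·0.846^4·0.154^1 = 0.394432
C(5,5)·0.846^5·0.154^0 = 0.433363
Sum = 0.9975

0.9975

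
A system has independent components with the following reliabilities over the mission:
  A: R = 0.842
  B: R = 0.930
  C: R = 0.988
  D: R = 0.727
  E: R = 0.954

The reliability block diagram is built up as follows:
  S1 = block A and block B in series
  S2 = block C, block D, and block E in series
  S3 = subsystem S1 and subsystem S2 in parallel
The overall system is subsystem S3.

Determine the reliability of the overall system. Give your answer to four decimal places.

Series (A and B): 0.842000 × 0.930000 = 0.783060
Series (C, D, and E): 0.988000 × 0.727000 × 0.954000 = 0.685235
Parallel ([0.783060] and [0.685235]): 1 − (1 − 0.783060)(1 − 0.685235) = 0.9317

0.9317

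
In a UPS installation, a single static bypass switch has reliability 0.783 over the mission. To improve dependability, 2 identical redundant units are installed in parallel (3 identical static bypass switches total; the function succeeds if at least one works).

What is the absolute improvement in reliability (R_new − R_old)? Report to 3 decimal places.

R_before = 0.783
R_after = 1 − (1 − 0.783)^3 = 0.990
ΔR = 0.990 − 0.783 = 0.207

0.207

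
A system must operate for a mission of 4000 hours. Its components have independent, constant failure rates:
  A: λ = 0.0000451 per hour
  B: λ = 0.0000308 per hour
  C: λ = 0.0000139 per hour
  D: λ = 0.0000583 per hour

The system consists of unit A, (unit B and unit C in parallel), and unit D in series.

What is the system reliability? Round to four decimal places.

0.6571

R(A) = exp(−0.0000451 × 4000) = 0.834936
R(B) = exp(−0.0000308 × 4000) = 0.884087
R(C) = exp(−0.0000139 × 4000) = 0.945917
R(D) = exp(−0.0000583 × 4000) = 0.791995
Parallel (B and C): 1 − (1 − 0.884087)(1 − 0.945917) = 0.993731
Series (A, [0.993731], and D): 0.834936 × 0.993731 × 0.791995 = 0.6571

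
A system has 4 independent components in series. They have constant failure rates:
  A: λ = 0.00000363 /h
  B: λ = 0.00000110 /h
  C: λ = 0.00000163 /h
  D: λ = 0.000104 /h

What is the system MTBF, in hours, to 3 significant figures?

9060

Series of exponential components: λ_sys = Σ λ_i
λ_sys = 0.00000363 + 0.00000110 + 0.00000163 + 0.000104 = 1.1036e-04 /h
MTBF = 1 / λ_sys = 9060 h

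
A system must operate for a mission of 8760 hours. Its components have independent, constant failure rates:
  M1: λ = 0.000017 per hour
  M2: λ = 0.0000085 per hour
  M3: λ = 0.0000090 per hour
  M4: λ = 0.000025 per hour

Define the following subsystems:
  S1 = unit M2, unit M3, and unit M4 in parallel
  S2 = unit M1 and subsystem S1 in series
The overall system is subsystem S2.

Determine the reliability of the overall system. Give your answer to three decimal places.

0.861

R(M1) = exp(−0.000017 × 8760) = 0.86164
R(M2) = exp(−0.0000085 × 8760) = 0.92824
R(M3) = exp(−0.0000090 × 8760) = 0.92419
R(M4) = exp(−0.000025 × 8760) = 0.80332
Parallel (M2, M3, and M4): 1 − (1 − 0.92824)(1 − 0.92419)(1 − 0.80332) = 0.99893
Series (M1 and [0.99893]): 0.86164 × 0.99893 = 0.861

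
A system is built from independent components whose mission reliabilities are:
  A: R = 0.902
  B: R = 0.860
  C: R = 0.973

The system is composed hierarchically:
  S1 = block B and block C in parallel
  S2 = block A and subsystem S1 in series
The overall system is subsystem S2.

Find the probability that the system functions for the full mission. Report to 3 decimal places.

Parallel (B and C): 1 − (1 − 0.86000)(1 − 0.97300) = 0.99622
Series (A and [0.99622]): 0.90200 × 0.99622 = 0.899

0.899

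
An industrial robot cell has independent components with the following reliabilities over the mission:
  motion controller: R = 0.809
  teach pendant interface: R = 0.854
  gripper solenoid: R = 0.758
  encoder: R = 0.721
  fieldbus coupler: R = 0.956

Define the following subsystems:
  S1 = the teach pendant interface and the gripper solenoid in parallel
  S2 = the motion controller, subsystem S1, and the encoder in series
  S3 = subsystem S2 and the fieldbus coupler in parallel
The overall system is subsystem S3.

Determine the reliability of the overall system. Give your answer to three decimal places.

Parallel (teach pendant interface and gripper solenoid): 1 − (1 − 0.85400)(1 − 0.75800) = 0.96467
Series (motion controller, [0.96467], and encoder): 0.80900 × 0.96467 × 0.72100 = 0.56268
Parallel ([0.56268] and fieldbus coupler): 1 − (1 − 0.56268)(1 − 0.95600) = 0.981

0.981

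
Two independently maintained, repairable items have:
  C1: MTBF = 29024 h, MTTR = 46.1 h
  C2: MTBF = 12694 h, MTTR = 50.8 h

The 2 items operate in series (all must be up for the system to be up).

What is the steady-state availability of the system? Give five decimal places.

0.99443

A(C1) = MTBF/(MTBF+MTTR) = 29024/(29024+46.1) = 0.998414
A(C2) = MTBF/(MTBF+MTTR) = 12694/(12694+50.8) = 0.996014
Series availability: 0.998414 × 0.996014 = 0.99443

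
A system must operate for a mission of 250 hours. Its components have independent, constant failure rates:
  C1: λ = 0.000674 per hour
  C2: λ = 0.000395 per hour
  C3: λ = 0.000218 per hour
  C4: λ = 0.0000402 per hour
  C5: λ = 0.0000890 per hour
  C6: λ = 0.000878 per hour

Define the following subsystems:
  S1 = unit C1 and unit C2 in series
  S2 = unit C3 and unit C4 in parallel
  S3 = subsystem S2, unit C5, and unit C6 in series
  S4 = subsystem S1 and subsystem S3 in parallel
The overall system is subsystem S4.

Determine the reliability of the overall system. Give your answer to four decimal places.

R(C1) = exp(−0.000674 × 250) = 0.844931
R(C2) = exp(−0.000395 × 250) = 0.905969
R(C3) = exp(−0.000218 × 250) = 0.946959
R(C4) = exp(−0.0000402 × 250) = 0.990000
R(C5) = exp(−0.0000890 × 250) = 0.977996
R(C6) = exp(−0.000878 × 250) = 0.802920
Series (C1 and C2): 0.844931 × 0.905969 = 0.765481
Parallel (C3 and C4): 1 − (1 − 0.946959)(1 − 0.990000) = 0.999470
Series ([0.999470], C5, and C6): 0.999470 × 0.977996 × 0.802920 = 0.784836
Parallel ([0.765481] and [0.784836]): 1 − (1 − 0.765481)(1 − 0.784836) = 0.9495

0.9495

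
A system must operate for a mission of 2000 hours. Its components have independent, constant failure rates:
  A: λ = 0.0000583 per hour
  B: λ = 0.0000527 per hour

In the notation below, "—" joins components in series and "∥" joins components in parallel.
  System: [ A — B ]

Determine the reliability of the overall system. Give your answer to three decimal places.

0.801

R(A) = exp(−0.0000583 × 2000) = 0.88994
R(B) = exp(−0.0000527 × 2000) = 0.89996
Series (A and B): 0.88994 × 0.89996 = 0.801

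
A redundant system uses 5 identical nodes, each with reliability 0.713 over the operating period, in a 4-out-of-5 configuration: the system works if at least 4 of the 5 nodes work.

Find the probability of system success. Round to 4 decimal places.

0.5551

R = Σ_{i=4}^{5} C(5,i) p^i (1−p)^{5−i} with p = 0.713
C(5,4)·0.713^4·0.287^1 = 0.370860
C(5,5)·0.713^5·0.287^0 = 0.184267
Sum = 0.5551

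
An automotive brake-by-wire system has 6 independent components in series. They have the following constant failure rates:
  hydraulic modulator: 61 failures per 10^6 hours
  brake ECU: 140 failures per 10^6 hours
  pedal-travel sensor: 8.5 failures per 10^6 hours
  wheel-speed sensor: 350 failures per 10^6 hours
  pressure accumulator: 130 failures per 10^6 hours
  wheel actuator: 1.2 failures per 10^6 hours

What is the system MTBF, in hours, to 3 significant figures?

1450

Series of exponential components: λ_sys = Σ λ_i
λ_sys = 0.000061 + 0.00014 + 0.0000085 + 0.00035 + 0.00013 + 0.0000012 = 6.9070e-04 /h
MTBF = 1 / λ_sys = 1450 h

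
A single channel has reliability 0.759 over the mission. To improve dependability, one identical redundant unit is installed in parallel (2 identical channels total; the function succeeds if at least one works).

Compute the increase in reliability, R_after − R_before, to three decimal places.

R_before = 0.759
R_after = 1 − (1 − 0.759)^2 = 0.942
ΔR = 0.942 − 0.759 = 0.183

0.183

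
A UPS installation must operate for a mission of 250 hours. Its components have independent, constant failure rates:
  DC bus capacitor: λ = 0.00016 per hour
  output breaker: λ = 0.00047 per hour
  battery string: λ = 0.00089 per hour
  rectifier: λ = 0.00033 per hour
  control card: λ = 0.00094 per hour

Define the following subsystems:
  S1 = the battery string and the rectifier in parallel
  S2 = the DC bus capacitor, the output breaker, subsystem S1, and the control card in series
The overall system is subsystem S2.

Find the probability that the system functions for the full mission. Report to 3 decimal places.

R(DC bus capacitor) = exp(−0.00016 × 250) = 0.96079
R(output breaker) = exp(−0.00047 × 250) = 0.88914
R(battery string) = exp(−0.00089 × 250) = 0.80052
R(rectifier) = exp(−0.00033 × 250) = 0.92081
R(control card) = exp(−0.00094 × 250) = 0.79057
Parallel (battery string and rectifier): 1 − (1 − 0.80052)(1 − 0.92081) = 0.98420
Series (DC bus capacitor, output breaker, [0.98420], and control card): 0.96079 × 0.88914 × 0.98420 × 0.79057 = 0.665

0.665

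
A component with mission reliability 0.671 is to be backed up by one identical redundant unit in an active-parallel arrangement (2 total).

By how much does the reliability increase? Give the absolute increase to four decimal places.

R_before = 0.671
R_after = 1 − (1 − 0.671)^2 = 0.8918
ΔR = 0.8918 − 0.671 = 0.2208

0.2208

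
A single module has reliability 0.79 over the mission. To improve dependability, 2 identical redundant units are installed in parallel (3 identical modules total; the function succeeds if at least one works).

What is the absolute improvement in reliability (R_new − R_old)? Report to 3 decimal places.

0.201

R_before = 0.79
R_after = 1 − (1 − 0.79)^3 = 0.991
ΔR = 0.991 − 0.79 = 0.201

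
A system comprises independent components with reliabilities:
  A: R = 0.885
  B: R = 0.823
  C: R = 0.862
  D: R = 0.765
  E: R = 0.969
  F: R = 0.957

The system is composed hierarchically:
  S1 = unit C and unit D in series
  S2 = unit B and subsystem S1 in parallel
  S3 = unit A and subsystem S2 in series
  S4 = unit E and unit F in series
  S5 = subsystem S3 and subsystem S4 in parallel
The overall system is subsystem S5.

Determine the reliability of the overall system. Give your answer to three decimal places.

Series (C and D): 0.86200 × 0.76500 = 0.65943
Parallel (B and [0.65943]): 1 − (1 − 0.82300)(1 − 0.65943) = 0.93972
Series (A and [0.93972]): 0.88500 × 0.93972 = 0.83165
Series (E and F): 0.96900 × 0.95700 = 0.92733
Parallel ([0.83165] and [0.92733]): 1 − (1 − 0.83165)(1 − 0.92733) = 0.988

0.988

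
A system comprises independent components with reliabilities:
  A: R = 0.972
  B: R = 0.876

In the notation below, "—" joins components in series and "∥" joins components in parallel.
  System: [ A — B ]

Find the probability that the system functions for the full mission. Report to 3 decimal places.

Series (A and B): 0.97200 × 0.87600 = 0.851

0.851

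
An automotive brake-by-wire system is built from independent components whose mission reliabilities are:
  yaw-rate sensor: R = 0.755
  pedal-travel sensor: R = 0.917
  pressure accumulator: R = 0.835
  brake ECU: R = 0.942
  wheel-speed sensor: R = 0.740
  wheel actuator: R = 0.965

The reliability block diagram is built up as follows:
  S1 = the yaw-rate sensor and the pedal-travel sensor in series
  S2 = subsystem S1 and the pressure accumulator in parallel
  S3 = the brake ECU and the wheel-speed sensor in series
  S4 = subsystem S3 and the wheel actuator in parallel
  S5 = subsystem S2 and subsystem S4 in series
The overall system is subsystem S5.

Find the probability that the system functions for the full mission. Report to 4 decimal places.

0.9392

Series (yaw-rate sensor and pedal-travel sensor): 0.755000 × 0.917000 = 0.692335
Parallel ([0.692335] and pressure accumulator): 1 − (1 − 0.692335)(1 − 0.835000) = 0.949235
Series (brake ECU and wheel-speed sensor): 0.942000 × 0.740000 = 0.697080
Parallel ([0.697080] and wheel actuator): 1 − (1 − 0.697080)(1 − 0.965000) = 0.989398
Series ([0.949235] and [0.989398]): 0.949235 × 0.989398 = 0.9392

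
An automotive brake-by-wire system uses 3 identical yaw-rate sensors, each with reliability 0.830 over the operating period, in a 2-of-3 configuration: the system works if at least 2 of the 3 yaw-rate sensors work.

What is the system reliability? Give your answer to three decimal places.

0.923

R = Σ_{i=2}^{3} C(3,i) p^i (1−p)^{3−i} with p = 0.830
C(3,2)·0.830^2·0.170^1 = 0.35134
C(3,3)·0.830^3·0.170^0 = 0.57179
Sum = 0.923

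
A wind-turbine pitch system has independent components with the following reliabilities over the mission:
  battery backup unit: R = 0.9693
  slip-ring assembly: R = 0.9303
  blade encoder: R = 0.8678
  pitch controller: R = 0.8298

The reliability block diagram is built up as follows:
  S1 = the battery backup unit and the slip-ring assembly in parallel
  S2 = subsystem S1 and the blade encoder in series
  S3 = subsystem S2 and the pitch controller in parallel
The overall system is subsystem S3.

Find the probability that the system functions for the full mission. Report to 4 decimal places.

Parallel (battery backup unit and slip-ring assembly): 1 − (1 − 0.969300)(1 − 0.930300) = 0.997860
Series ([0.997860] and blade encoder): 0.997860 × 0.867800 = 0.865943
Parallel ([0.865943] and pitch controller): 1 − (1 − 0.865943)(1 − 0.829800) = 0.9772

0.9772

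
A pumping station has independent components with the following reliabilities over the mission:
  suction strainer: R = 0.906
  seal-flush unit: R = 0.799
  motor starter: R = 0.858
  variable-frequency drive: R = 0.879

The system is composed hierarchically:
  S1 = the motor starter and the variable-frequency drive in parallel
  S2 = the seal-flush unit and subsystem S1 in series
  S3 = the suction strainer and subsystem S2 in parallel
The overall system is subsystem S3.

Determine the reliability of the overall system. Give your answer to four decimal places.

0.9798

Parallel (motor starter and variable-frequency drive): 1 − (1 − 0.858000)(1 − 0.879000) = 0.982818
Series (seal-flush unit and [0.982818]): 0.799000 × 0.982818 = 0.785272
Parallel (suction strainer and [0.785272]): 1 − (1 − 0.906000)(1 − 0.785272) = 0.9798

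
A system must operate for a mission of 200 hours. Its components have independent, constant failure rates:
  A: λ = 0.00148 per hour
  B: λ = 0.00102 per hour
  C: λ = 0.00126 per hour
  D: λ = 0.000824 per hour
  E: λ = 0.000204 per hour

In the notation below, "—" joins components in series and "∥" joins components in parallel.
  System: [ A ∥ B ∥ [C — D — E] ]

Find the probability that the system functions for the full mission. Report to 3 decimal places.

R(A) = exp(−0.00148 × 200) = 0.74379
R(B) = exp(−0.00102 × 200) = 0.81546
R(C) = exp(−0.00126 × 200) = 0.77724
R(D) = exp(−0.000824 × 200) = 0.84806
R(E) = exp(−0.000204 × 200) = 0.96002
Series (C, D, and E): 0.77724 × 0.84806 × 0.96002 = 0.63279
Parallel (A, B, and [0.63279]): 1 − (1 − 0.74379)(1 − 0.81546)(1 − 0.63279) = 0.983

0.983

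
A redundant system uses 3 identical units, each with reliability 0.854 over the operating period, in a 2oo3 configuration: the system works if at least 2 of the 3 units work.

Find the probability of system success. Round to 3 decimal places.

0.942

R = Σ_{i=2}^{3} C(3,i) p^i (1−p)^{3−i} with p = 0.854
C(3,2)·0.854^2·0.146^1 = 0.31944
C(3,3)·0.854^3·0.146^0 = 0.62284
Sum = 0.942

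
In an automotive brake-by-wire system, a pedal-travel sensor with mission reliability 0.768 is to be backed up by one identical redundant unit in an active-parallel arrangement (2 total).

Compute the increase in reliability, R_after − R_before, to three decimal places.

0.178

R_before = 0.768
R_after = 1 − (1 − 0.768)^2 = 0.946
ΔR = 0.946 − 0.768 = 0.178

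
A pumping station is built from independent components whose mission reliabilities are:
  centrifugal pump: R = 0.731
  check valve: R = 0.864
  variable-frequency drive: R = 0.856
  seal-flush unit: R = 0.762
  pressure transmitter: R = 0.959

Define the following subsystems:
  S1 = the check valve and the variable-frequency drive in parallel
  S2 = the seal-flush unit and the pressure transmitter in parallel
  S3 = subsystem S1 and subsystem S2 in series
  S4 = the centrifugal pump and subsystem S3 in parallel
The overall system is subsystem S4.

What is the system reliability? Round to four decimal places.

0.9922

Parallel (check valve and variable-frequency drive): 1 − (1 − 0.864000)(1 − 0.856000) = 0.980416
Parallel (seal-flush unit and pressure transmitter): 1 − (1 − 0.762000)(1 − 0.959000) = 0.990242
Series ([0.980416] and [0.990242]): 0.980416 × 0.990242 = 0.970849
Parallel (centrifugal pump and [0.970849]): 1 − (1 − 0.731000)(1 − 0.970849) = 0.9922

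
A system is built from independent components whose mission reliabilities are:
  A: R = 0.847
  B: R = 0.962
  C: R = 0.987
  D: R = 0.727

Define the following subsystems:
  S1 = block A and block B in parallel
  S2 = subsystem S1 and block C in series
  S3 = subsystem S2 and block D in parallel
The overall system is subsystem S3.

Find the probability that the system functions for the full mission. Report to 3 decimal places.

0.995

Parallel (A and B): 1 − (1 − 0.84700)(1 − 0.96200) = 0.99419
Series ([0.99419] and C): 0.99419 × 0.98700 = 0.98127
Parallel ([0.98127] and D): 1 − (1 − 0.98127)(1 − 0.72700) = 0.995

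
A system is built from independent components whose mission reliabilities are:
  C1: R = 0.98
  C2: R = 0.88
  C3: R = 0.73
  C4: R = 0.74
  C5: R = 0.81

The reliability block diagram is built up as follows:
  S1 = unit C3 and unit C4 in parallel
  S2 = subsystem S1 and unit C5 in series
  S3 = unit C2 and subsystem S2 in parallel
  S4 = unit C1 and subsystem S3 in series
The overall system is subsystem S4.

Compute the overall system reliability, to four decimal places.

Parallel (C3 and C4): 1 − (1 − 0.730000)(1 − 0.740000) = 0.929800
Series ([0.929800] and C5): 0.929800 × 0.810000 = 0.753138
Parallel (C2 and [0.753138]): 1 − (1 − 0.880000)(1 − 0.753138) = 0.970377
Series (C1 and [0.970377]): 0.980000 × 0.970377 = 0.9510

0.9510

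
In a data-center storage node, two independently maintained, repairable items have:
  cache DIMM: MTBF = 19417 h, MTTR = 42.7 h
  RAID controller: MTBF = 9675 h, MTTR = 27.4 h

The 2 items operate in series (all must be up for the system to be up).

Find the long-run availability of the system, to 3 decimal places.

A(cache DIMM) = MTBF/(MTBF+MTTR) = 19417/(19417+42.7) = 0.997806
A(RAID controller) = MTBF/(MTBF+MTTR) = 9675/(9675+27.4) = 0.997176
Series availability: 0.997806 × 0.997176 = 0.995

0.995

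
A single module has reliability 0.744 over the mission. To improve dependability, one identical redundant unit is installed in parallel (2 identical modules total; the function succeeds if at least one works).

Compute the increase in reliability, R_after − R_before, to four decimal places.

R_before = 0.744
R_after = 1 − (1 − 0.744)^2 = 0.9345
ΔR = 0.9345 − 0.744 = 0.1905

0.1905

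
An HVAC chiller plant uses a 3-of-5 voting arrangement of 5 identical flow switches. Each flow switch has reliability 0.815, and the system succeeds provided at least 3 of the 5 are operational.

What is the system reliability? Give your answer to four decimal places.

0.9530

R = Σ_{i=3}^{5} C(5,i) p^i (1−p)^{5−i} with p = 0.815
C(5,3)·0.815^3·0.185^2 = 0.185275
C(5,4)·0.815^4·0.185^1 = 0.408105
C(5,5)·0.815^5·0.185^0 = 0.359574
Sum = 0.9530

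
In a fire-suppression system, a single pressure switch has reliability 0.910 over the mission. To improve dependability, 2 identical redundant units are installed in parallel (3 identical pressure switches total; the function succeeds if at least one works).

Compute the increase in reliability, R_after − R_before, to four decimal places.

R_before = 0.910
R_after = 1 − (1 − 0.910)^3 = 0.9993
ΔR = 0.9993 − 0.910 = 0.0893

0.0893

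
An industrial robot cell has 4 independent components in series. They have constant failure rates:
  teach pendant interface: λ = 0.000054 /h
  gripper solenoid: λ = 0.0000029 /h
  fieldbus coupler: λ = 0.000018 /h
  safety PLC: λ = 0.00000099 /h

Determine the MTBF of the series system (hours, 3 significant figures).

Series of exponential components: λ_sys = Σ λ_i
λ_sys = 0.000054 + 0.0000029 + 0.000018 + 0.00000099 = 7.5890e-05 /h
MTBF = 1 / λ_sys = 13200 h

13200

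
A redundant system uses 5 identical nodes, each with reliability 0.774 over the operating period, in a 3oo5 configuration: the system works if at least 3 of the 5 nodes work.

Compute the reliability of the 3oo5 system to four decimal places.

0.9202

R = Σ_{i=3}^{5} C(5,i) p^i (1−p)^{5−i} with p = 0.774
C(5,3)·0.774^3·0.226^2 = 0.236832
C(5,4)·0.774^4·0.226^1 = 0.405548
C(5,5)·0.774^5·0.226^0 = 0.277782
Sum = 0.9202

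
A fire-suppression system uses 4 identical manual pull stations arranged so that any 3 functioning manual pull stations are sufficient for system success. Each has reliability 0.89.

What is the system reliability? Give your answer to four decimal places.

R = Σ_{i=3}^{4} C(4,i) p^i (1−p)^{4−i} with p = 0.89
C(4,3)·0.89^3·0.11^1 = 0.310186
C(4,4)·0.89^4·0.11^0 = 0.627422
Sum = 0.9376

0.9376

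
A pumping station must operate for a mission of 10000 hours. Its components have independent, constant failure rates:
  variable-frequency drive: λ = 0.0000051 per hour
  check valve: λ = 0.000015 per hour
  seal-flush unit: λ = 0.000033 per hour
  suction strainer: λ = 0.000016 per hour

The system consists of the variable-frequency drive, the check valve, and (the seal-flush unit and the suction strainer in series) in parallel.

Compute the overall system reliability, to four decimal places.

0.9973

R(variable-frequency drive) = exp(−0.0000051 × 10000) = 0.950279
R(check valve) = exp(−0.000015 × 10000) = 0.860708
R(seal-flush unit) = exp(−0.000033 × 10000) = 0.718924
R(suction strainer) = exp(−0.000016 × 10000) = 0.852144
Series (seal-flush unit and suction strainer): 0.718924 × 0.852144 = 0.612627
Parallel (variable-frequency drive, check valve, and [0.612627]): 1 − (1 − 0.950279)(1 − 0.860708)(1 − 0.612627) = 0.9973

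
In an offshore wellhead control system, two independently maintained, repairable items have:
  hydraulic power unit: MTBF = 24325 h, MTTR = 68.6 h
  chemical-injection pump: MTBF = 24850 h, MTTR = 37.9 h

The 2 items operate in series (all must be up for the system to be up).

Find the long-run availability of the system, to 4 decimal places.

0.9957

A(hydraulic power unit) = MTBF/(MTBF+MTTR) = 24325/(24325+68.6) = 0.997188
A(chemical-injection pump) = MTBF/(MTBF+MTTR) = 24850/(24850+37.9) = 0.998477
Series availability: 0.997188 × 0.998477 = 0.9957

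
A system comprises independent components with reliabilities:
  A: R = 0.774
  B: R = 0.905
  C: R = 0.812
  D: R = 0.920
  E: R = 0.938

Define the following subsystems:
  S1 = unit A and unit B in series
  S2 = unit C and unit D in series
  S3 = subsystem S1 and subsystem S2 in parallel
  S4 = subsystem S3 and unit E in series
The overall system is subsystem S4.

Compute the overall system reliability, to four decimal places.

Series (A and B): 0.774000 × 0.905000 = 0.700470
Series (C and D): 0.812000 × 0.920000 = 0.747040
Parallel ([0.700470] and [0.747040]): 1 − (1 − 0.700470)(1 − 0.747040) = 0.924231
Series ([0.924231] and E): 0.924231 × 0.938000 = 0.8669

0.8669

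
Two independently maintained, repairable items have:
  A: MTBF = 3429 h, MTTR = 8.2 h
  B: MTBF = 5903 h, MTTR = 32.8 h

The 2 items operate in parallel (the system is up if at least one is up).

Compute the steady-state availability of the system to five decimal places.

0.99999

A(A) = MTBF/(MTBF+MTTR) = 3429/(3429+8.2) = 0.997614
A(B) = MTBF/(MTBF+MTTR) = 5903/(5903+32.8) = 0.994474
Parallel availability: 1 − (1 − 0.997614)(1 − 0.994474) = 0.99999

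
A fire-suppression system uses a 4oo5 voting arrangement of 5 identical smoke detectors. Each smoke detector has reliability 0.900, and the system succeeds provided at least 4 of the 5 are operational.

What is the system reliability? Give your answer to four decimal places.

0.9185

R = Σ_{i=4}^{5} C(5,i) p^i (1−p)^{5−i} with p = 0.900
C(5,4)·0.900^4·0.100^1 = 0.328050
C(5,5)·0.900^5·0.100^0 = 0.590490
Sum = 0.9185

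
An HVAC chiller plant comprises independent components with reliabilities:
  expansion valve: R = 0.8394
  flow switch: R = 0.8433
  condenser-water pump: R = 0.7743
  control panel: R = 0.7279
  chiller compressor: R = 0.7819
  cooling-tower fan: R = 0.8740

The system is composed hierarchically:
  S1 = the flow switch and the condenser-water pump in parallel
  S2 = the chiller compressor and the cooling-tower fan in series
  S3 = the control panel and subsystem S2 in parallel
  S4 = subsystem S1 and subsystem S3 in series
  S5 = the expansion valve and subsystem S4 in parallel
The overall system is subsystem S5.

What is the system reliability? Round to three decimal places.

Parallel (flow switch and condenser-water pump): 1 − (1 − 0.84330)(1 − 0.77430) = 0.96463
Series (chiller compressor and cooling-tower fan): 0.78190 × 0.87400 = 0.68338
Parallel (control panel and [0.68338]): 1 − (1 − 0.72790)(1 − 0.68338) = 0.91385
Series ([0.96463] and [0.91385]): 0.96463 × 0.91385 = 0.88153
Parallel (expansion valve and [0.88153]): 1 − (1 − 0.83940)(1 − 0.88153) = 0.981

0.981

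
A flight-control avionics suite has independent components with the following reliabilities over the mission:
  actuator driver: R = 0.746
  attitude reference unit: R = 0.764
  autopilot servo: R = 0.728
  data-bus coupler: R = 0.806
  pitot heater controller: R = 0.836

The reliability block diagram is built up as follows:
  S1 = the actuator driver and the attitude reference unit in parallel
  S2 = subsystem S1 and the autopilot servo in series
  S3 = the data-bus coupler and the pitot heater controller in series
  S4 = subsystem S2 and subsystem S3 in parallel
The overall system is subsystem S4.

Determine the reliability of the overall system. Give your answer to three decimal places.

Parallel (actuator driver and attitude reference unit): 1 − (1 − 0.74600)(1 − 0.76400) = 0.94006
Series ([0.94006] and autopilot servo): 0.94006 × 0.72800 = 0.68436
Series (data-bus coupler and pitot heater controller): 0.80600 × 0.83600 = 0.67382
Parallel ([0.68436] and [0.67382]): 1 − (1 − 0.68436)(1 − 0.67382) = 0.897

0.897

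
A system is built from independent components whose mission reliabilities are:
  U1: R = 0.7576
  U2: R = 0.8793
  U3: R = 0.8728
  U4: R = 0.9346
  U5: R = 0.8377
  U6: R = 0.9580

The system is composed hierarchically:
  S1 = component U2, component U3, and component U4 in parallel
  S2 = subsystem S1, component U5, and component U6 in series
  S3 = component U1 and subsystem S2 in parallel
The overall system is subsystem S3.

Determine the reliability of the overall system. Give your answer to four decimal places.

Parallel (U2, U3, and U4): 1 − (1 − 0.879300)(1 − 0.872800)(1 − 0.934600) = 0.998996
Series ([0.998996], U5, and U6): 0.998996 × 0.837700 × 0.958000 = 0.801711
Parallel (U1 and [0.801711]): 1 − (1 − 0.757600)(1 − 0.801711) = 0.9519

0.9519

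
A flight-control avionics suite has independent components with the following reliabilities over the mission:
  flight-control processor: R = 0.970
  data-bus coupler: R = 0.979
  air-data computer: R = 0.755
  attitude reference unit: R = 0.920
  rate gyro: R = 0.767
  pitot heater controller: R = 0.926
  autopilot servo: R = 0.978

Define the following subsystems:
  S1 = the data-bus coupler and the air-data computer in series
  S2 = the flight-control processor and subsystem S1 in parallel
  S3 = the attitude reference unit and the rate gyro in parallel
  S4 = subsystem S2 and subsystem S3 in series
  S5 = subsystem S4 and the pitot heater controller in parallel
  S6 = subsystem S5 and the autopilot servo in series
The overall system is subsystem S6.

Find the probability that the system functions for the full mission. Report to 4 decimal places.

Series (data-bus coupler and air-data computer): 0.979000 × 0.755000 = 0.739145
Parallel (flight-control processor and [0.739145]): 1 − (1 − 0.970000)(1 − 0.739145) = 0.992174
Parallel (attitude reference unit and rate gyro): 1 − (1 − 0.920000)(1 − 0.767000) = 0.981360
Series ([0.992174] and [0.981360]): 0.992174 × 0.981360 = 0.973680
Parallel ([0.973680] and pitot heater controller): 1 − (1 − 0.973680)(1 − 0.926000) = 0.998052
Series ([0.998052] and autopilot servo): 0.998052 × 0.978000 = 0.9761

0.9761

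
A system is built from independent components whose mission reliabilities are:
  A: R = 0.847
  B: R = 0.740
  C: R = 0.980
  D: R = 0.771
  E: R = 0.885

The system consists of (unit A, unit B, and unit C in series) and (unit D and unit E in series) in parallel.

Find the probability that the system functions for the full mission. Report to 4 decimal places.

Series (A, B, and C): 0.847000 × 0.740000 × 0.980000 = 0.614244
Series (D and E): 0.771000 × 0.885000 = 0.682335
Parallel ([0.614244] and [0.682335]): 1 − (1 − 0.614244)(1 − 0.682335) = 0.8775

0.8775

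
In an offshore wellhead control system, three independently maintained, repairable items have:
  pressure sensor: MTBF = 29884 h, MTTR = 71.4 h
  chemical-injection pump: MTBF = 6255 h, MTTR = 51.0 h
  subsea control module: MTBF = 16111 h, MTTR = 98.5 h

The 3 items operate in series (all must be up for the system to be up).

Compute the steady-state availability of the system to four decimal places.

A(pressure sensor) = MTBF/(MTBF+MTTR) = 29884/(29884+71.4) = 0.997616
A(chemical-injection pump) = MTBF/(MTBF+MTTR) = 6255/(6255+51.0) = 0.991912
A(subsea control module) = MTBF/(MTBF+MTTR) = 16111/(16111+98.5) = 0.993923
Series availability: 0.997616 × 0.991912 × 0.993923 = 0.9835

0.9835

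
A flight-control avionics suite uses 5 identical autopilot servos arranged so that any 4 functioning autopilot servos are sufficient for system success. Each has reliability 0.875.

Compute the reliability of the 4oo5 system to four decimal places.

0.8793

R = Σ_{i=4}^{5} C(5,i) p^i (1−p)^{5−i} with p = 0.875
C(5,4)·0.875^4·0.125^1 = 0.366364
C(5,5)·0.875^5·0.125^0 = 0.512909
Sum = 0.8793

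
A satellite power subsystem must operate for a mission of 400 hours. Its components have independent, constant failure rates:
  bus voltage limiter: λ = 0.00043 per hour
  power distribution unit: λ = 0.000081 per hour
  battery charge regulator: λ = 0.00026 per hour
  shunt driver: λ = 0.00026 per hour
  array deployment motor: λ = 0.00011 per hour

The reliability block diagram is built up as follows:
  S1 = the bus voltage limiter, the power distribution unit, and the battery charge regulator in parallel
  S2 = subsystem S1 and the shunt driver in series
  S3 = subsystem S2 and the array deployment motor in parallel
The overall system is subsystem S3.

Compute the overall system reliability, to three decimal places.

0.996

R(bus voltage limiter) = exp(−0.00043 × 400) = 0.84198
R(power distribution unit) = exp(−0.000081 × 400) = 0.96812
R(battery charge regulator) = exp(−0.00026 × 400) = 0.90123
R(shunt driver) = exp(−0.00026 × 400) = 0.90123
R(array deployment motor) = exp(−0.00011 × 400) = 0.95695
Parallel (bus voltage limiter, power distribution unit, and battery charge regulator): 1 − (1 − 0.84198)(1 − 0.96812)(1 − 0.90123) = 0.99950
Series ([0.99950] and shunt driver): 0.99950 × 0.90123 = 0.90078
Parallel ([0.90078] and array deployment motor): 1 − (1 − 0.90078)(1 − 0.95695) = 0.996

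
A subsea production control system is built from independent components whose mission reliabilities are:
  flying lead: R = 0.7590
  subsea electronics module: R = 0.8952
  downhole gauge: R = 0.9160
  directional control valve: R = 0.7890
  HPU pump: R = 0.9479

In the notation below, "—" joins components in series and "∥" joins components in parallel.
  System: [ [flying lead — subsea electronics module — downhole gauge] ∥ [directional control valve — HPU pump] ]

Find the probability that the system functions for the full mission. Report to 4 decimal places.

Series (flying lead, subsea electronics module, and downhole gauge): 0.759000 × 0.895200 × 0.916000 = 0.622382
Series (directional control valve and HPU pump): 0.789000 × 0.947900 = 0.747893
Parallel ([0.622382] and [0.747893]): 1 − (1 − 0.622382)(1 − 0.747893) = 0.9048

0.9048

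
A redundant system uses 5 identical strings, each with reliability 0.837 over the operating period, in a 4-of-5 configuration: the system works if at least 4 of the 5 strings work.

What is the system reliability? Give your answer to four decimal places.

R = Σ_{i=4}^{5} C(5,i) p^i (1−p)^{5−i} with p = 0.837
C(5,4)·0.837^4·0.163^1 = 0.399999
C(5,5)·0.837^5·0.163^0 = 0.410797
Sum = 0.8108

0.8108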